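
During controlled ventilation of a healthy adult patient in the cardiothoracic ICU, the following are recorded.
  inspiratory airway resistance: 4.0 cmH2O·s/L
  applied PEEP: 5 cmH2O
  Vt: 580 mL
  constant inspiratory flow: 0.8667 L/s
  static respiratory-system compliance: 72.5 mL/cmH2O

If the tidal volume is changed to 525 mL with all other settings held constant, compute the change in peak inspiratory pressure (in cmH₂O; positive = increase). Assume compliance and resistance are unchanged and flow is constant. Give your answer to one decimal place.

-0.8

PIP = Vt/C + R·V̇ + PEEP (constant-flow equation of motion).
Only the elastic term changes: ΔPIP = ΔVt / C = (525 − 580) / 72.5 = -0.7586 cmH2O.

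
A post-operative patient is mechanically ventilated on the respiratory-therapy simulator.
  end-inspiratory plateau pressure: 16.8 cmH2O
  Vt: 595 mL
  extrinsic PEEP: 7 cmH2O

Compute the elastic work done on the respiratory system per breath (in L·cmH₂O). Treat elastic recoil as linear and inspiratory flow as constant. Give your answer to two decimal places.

Elastic work ≈ ½ × (Pplat − PEEP) × Vt = 0.5 × (16.8 − 7) × 0.595 L = 0.5 × 9.8 × 0.595 = 2.916 L·cmH2O.

2.92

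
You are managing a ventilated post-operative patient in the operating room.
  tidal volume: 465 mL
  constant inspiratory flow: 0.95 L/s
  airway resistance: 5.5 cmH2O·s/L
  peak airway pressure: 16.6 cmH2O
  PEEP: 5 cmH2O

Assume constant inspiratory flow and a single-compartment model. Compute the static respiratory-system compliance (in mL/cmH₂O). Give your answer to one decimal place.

72.9

Equation of motion (constant flow): PIP = Vt/C + R·V̇ + PEEP.
Vt/C = PIP − R·V̇ − PEEP = 16.6 − 5.5×0.95 − 5 = 16.6 − 5.225 − 5 = 6.375 cmH2O.
C = Vt / 6.375 = 465 / 6.375 = 72.941 mL/cmH2O.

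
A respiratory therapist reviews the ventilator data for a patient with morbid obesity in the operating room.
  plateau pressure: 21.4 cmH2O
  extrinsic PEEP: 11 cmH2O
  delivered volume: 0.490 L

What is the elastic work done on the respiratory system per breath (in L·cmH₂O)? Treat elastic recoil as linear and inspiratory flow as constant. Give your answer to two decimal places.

2.55

Elastic work ≈ ½ × (Pplat − PEEP) × Vt = 0.5 × (21.4 − 11) × 0.490 L = 0.5 × 10.4 × 0.490 = 2.548 L·cmH2O.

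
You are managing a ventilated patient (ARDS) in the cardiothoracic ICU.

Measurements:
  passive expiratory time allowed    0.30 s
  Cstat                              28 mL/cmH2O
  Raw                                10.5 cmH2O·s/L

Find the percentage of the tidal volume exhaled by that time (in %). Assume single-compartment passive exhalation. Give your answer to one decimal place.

64.0

τ = R × C = 10.5 × 28 mL/cmH2O = 10.5 × 0.028 L/cmH2O = 0.294 s.
Passive exhalation: V(t)/V₀ = e^(−t/τ) = e^(−0.30/0.294) = 0.3604.
Fraction exhaled = 1 − 0.3604 = 0.6396 → 63.96%.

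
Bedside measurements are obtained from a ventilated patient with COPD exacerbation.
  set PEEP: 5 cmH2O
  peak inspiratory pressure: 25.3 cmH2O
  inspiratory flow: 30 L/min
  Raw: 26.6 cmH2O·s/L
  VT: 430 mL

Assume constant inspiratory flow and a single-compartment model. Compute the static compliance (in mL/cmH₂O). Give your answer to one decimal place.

61.4

Flow: 30 L/min ÷ 60 = 0.5 L/s.
Equation of motion (constant flow): PIP = Vt/C + R·V̇ + PEEP.
Vt/C = PIP − R·V̇ − PEEP = 25.3 − 26.6×0.5 − 5 = 25.3 − 13.3 − 5 = 7.0 cmH2O.
C = Vt / 7.0 = 430 / 7.0 = 61.429 mL/cmH2O.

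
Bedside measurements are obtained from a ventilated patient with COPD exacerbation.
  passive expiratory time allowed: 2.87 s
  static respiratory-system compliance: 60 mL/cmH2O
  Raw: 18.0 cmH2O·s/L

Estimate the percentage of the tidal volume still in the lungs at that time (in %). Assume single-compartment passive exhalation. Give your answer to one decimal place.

7.0

τ = R × C = 18.0 × 60 mL/cmH2O = 18.0 × 0.060 L/cmH2O = 1.08 s.
Passive exhalation: V(t)/V₀ = e^(−t/τ) = e^(−2.87/1.08) = 0.07013.
Fraction remaining = 0.07013 → 7.013%.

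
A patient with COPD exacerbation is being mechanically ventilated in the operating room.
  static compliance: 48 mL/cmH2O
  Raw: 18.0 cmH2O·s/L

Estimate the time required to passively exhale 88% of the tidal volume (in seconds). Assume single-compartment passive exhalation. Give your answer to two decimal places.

1.83

τ = R × C = 18.0 × 48 mL/cmH2O = 18.0 × 0.048 L/cmH2O = 0.864 s.
Exhaled fraction f = 1 − e^(−t/τ) → t = −τ·ln(1 − f) = −0.864·ln(0.12) = 1.832 s.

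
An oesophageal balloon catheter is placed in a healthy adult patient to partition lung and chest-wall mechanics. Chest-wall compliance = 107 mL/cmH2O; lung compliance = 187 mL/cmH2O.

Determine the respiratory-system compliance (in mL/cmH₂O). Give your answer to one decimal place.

68.1

Lung and chest wall are elastances in series: 1/Crs = 1/CL + 1/Ccw.
1/Crs = 1/187 + 1/107 = 0.01469.
Crs = 68.074 mL/cmH2O.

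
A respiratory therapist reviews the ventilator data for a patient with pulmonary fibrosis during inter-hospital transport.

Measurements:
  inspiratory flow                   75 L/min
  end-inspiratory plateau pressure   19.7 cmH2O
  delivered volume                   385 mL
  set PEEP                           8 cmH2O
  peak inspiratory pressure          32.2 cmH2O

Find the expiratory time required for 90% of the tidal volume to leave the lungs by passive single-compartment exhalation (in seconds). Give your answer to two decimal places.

0.76

Flow: 75 L/min ÷ 60 = 1.25 L/s.
R = (PIP − Pplat)/V̇ = (32.2 − 19.7) / 1.25 = 12.5/1.25 = 10.0 cmH2O·s/L.
C = Vt/(Pplat − PEEP) = 385.0 / (19.7 − 8) = 385.0/11.7 = 32.906 mL/cmH2O.
τ = R × C = 10.0 × 0.03291 L/cmH2O = 0.3291 s.
t = −τ·ln(1 − 0.90) = −0.3291·ln(0.1) = 0.7578 s.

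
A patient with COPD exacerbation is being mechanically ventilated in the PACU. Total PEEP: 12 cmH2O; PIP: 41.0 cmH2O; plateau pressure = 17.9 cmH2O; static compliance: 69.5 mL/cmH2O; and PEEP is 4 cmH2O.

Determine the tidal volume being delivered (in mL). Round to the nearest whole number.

410

End-expiratory occlusion gives total PEEP = 12 cmH2O (intrinsic PEEP = 12 − 4 = 8). Use total PEEP for the elastic gradient.
Vt = Cstat × (Pplat − PEEPtotal) = 69.5 × (17.9 − 12) = 69.5 × 5.9 = 410.05 mL.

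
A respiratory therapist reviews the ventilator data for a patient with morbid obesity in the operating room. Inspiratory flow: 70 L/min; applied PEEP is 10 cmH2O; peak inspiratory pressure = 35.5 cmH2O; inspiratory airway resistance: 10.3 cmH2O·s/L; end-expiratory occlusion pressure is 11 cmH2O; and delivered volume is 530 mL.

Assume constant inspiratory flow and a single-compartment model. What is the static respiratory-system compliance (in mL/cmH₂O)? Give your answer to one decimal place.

Flow: 70 L/min ÷ 60 = 1.1667 L/s.
Total PEEP = 11 cmH2O (set 10 + intrinsic 1); this is the baseline alveolar pressure.
Equation of motion (constant flow): PIP = Vt/C + R·V̇ + PEEP.
Vt/C = PIP − R·V̇ − PEEP = 35.5 − 10.3×1.1667 − 11 = 35.5 − 12.017 − 11 = 12.483 cmH2O.
C = Vt / 12.483 = 530 / 12.483 = 42.458 mL/cmH2O.

42.5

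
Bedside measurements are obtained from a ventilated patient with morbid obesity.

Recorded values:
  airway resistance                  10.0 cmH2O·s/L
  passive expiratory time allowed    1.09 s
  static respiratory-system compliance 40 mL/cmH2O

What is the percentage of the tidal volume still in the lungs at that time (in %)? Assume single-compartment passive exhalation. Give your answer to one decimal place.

τ = R × C = 10.0 × 40 mL/cmH2O = 10.0 × 0.040 L/cmH2O = 0.4 s.
Passive exhalation: V(t)/V₀ = e^(−t/τ) = e^(−1.09/0.4) = 0.06555.
Fraction remaining = 0.06555 → 6.555%.

6.6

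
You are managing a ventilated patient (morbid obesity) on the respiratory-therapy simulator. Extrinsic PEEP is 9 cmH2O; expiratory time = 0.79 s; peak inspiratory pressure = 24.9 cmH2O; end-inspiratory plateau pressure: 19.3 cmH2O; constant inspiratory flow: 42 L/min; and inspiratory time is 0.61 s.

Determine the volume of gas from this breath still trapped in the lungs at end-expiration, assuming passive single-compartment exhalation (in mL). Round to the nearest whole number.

39

Flow: 42 L/min ÷ 60 = 0.7 L/s.
Vt = flow × Ti = 0.7 L/s × 0.61 s × 1000 mL/L = 427.0 mL.
R = (PIP − Pplat)/V̇ = (24.9 − 19.3) / 0.7 = 5.6/0.7 = 8.0 cmH2O·s/L.
C = Vt/(Pplat − PEEP) = 427.0 / (19.3 − 9) = 427.0/10.3 = 41.456 mL/cmH2O.
τ = R × C = 8.0 × 0.04146 L/cmH2O = 0.3317 s.
Fraction remaining = e^(−Te/τ) = e^(−0.79/0.3317) = 0.0924.
Trapped volume = 427.0 × 0.0924 = 39.455 mL.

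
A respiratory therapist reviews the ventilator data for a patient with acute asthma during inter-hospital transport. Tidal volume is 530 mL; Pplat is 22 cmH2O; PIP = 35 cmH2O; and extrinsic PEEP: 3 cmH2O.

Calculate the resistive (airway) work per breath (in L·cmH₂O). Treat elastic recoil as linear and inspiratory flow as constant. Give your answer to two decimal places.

With constant inspiratory flow the resistive pressure is constant at PIP − Pplat = 35 − 22 = 13.0 cmH2O, so resistive work = 13.0 × 0.530 = 6.89 L·cmH2O.

6.89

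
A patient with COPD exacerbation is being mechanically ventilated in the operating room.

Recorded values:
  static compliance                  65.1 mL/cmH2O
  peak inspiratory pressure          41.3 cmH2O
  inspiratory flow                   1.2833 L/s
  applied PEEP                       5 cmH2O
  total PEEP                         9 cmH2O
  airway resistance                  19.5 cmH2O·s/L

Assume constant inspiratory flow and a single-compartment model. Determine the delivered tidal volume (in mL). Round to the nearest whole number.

Total PEEP = 9 cmH2O (set 5 + intrinsic 4); this is the baseline alveolar pressure.
Equation of motion (constant flow): PIP = Vt/C + R·V̇ + PEEP.
Vt/C = PIP − R·V̇ − PEEP = 41.3 − 25.024 − 9 = 7.276 cmH2O.
Vt = C × 7.276 = 65.1 × 7.276 = 473.67 mL.

474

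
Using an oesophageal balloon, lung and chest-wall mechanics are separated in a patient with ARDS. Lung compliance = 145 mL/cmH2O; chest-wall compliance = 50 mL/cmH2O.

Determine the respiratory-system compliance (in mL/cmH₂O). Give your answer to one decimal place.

Lung and chest wall are elastances in series: 1/Crs = 1/CL + 1/Ccw.
1/Crs = 1/145 + 1/50 = 0.0269.
Crs = 37.175 mL/cmH2O.

37.2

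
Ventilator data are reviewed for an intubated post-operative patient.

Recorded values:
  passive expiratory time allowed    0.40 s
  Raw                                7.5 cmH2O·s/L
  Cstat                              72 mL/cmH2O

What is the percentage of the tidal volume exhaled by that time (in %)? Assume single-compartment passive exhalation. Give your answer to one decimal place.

52.3

τ = R × C = 7.5 × 72 mL/cmH2O = 7.5 × 0.072 L/cmH2O = 0.54 s.
Passive exhalation: V(t)/V₀ = e^(−t/τ) = e^(−0.40/0.54) = 0.4768.
Fraction exhaled = 1 − 0.4768 = 0.5232 → 52.32%.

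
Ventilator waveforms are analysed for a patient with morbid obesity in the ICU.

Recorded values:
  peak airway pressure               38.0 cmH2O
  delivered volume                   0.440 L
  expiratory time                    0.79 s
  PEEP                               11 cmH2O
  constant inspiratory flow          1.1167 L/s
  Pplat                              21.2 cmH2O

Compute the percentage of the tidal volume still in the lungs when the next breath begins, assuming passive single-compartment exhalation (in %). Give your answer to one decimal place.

29.6

R = (PIP − Pplat)/V̇ = (38.0 − 21.2) / 1.1167 = 16.8/1.1167 = 15.044 cmH2O·s/L.
C = Vt/(Pplat − PEEP) = 440.0 / (21.2 − 11) = 440.0/10.2 = 43.137 mL/cmH2O.
τ = R × C = 15.044 × 0.04314 L/cmH2O = 0.649 s.
Fraction remaining at end-expiration = e^(−Te/τ) = e^(−0.79/0.649) = 0.296 → 29.6%.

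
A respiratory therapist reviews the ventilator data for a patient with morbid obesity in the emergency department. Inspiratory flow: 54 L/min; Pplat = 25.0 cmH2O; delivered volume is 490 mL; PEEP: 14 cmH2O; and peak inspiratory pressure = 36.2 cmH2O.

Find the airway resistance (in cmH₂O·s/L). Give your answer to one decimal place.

12.4

Flow: 54 L/min ÷ 60 = 0.9 L/s.
Raw = (PIP − Pplat) / flow = (36.2 − 25.0) / 0.9 = 11.2 / 0.9 = 12.444 cmH2O·s/L.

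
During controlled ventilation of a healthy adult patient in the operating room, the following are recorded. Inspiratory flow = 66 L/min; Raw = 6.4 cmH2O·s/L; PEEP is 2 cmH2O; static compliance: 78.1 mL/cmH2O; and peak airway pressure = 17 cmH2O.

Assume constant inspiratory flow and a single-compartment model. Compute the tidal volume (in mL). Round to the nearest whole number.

622

Flow: 66 L/min ÷ 60 = 1.1 L/s.
Equation of motion (constant flow): PIP = Vt/C + R·V̇ + PEEP.
Vt/C = PIP − R·V̇ − PEEP = 17 − 7.04 − 2 = 7.96 cmH2O.
Vt = C × 7.96 = 78.1 × 7.96 = 621.68 mL.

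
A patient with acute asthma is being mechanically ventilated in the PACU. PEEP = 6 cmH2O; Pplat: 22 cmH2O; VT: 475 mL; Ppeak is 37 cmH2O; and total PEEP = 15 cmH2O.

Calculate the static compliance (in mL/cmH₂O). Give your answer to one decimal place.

End-expiratory occlusion gives total PEEP = 15 cmH2O (intrinsic PEEP = 15 − 6 = 9). Use total PEEP for the elastic gradient.
Cstat = Vt / (Pplat − PEEPtotal) = 475 / (22 − 15) = 475 / 7.0 = 67.857 mL/cmH2O.

67.9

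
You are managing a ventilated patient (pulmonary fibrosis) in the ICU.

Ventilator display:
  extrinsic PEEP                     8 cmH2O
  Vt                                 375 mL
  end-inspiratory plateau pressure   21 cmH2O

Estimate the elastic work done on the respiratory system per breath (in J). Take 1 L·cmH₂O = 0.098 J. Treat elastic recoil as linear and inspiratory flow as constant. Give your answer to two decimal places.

Elastic work ≈ ½ × (Pplat − PEEP) × Vt = 0.5 × (21 − 8) × 0.375 L = 0.5 × 13.0 × 0.375 = 2.438 L·cmH2O.
× 0.098 J/(L·cmH2O) → 0.2389 J.

0.24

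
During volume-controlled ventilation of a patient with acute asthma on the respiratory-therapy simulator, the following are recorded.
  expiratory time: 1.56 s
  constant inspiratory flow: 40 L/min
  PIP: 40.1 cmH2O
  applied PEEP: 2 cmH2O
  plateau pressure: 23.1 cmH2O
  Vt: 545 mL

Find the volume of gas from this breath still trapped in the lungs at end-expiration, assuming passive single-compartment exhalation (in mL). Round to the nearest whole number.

Flow: 40 L/min ÷ 60 = 0.6667 L/s.
R = (PIP − Pplat)/V̇ = (40.1 − 23.1) / 0.6667 = 17.0/0.6667 = 25.499 cmH2O·s/L.
C = Vt/(Pplat − PEEP) = 545.0 / (23.1 − 2) = 545.0/21.1 = 25.829 mL/cmH2O.
τ = R × C = 25.499 × 0.02583 L/cmH2O = 0.6586 s.
Fraction remaining = e^(−Te/τ) = e^(−1.56/0.6586) = 0.09361.
Trapped volume = 545.0 × 0.09361 = 51.017 mL.

51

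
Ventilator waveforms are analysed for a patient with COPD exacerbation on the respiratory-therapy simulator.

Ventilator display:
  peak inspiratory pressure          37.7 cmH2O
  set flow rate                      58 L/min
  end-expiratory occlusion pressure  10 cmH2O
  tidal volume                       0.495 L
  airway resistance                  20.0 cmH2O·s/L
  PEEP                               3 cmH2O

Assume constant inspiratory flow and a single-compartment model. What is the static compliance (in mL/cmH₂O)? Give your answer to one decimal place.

59.2

Flow: 58 L/min ÷ 60 = 0.9667 L/s.
Total PEEP = 10 cmH2O (set 3 + intrinsic 7); this is the baseline alveolar pressure.
Equation of motion (constant flow): PIP = Vt/C + R·V̇ + PEEP.
Vt/C = PIP − R·V̇ − PEEP = 37.7 − 20.0×0.9667 − 10 = 37.7 − 19.334 − 10 = 8.366 cmH2O.
C = Vt / 8.366 = 495 / 8.366 = 59.168 mL/cmH2O.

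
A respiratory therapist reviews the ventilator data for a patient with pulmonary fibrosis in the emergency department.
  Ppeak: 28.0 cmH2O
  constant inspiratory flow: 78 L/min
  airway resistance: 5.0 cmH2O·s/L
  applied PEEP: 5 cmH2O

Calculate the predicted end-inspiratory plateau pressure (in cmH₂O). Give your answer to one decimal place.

Flow: 78 L/min ÷ 60 = 1.3 L/s.
Pplat = PIP − Raw × flow = 28.0 − 5.0 × 1.3 = 28.0 − 6.5 = 21.5 cmH2O.

21.5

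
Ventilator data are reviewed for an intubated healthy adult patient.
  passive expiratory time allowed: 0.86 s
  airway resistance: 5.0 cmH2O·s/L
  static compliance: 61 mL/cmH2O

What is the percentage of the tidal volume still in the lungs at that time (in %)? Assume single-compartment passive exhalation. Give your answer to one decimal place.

6.0

τ = R × C = 5.0 × 61 mL/cmH2O = 5.0 × 0.061 L/cmH2O = 0.305 s.
Passive exhalation: V(t)/V₀ = e^(−t/τ) = e^(−0.86/0.305) = 0.05963.
Fraction remaining = 0.05963 → 5.963%.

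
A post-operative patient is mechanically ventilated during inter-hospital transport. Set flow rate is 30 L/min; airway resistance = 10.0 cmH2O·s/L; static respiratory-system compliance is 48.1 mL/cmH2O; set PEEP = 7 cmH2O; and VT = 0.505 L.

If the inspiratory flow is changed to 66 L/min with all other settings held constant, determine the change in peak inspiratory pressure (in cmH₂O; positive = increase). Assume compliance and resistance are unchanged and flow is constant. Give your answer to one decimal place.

Flow: 30 L/min ÷ 60 = 0.5 L/s.
New flow: 66 L/min ÷ 60 = 1.1 L/s.
PIP = Vt/C + R·V̇ + PEEP (constant-flow equation of motion).
Only the resistive term changes: ΔPIP = R × ΔV̇ = 10.0 × (1.1 − 0.5) = 10.0 × 0.6 = 6.0 cmH2O.

6.0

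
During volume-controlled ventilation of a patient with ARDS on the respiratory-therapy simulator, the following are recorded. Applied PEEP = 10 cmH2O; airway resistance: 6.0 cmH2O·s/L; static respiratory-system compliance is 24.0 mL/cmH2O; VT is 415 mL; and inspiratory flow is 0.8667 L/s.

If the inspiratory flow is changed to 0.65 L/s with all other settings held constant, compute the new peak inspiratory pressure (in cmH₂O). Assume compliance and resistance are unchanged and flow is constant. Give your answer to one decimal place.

31.2

PIP = Vt/C + R·V̇ + PEEP (constant-flow equation of motion).
Only the resistive term changes: ΔPIP = R × ΔV̇ = 6.0 × (0.65 − 0.8667) = 6.0 × -0.2167 = -1.3 cmH2O.
Original PIP = 415/24.0 + 6.0×0.8667 + 10 = 32.492 cmH2O; new PIP = 32.492 + (-1.3) = 31.192 cmH2O.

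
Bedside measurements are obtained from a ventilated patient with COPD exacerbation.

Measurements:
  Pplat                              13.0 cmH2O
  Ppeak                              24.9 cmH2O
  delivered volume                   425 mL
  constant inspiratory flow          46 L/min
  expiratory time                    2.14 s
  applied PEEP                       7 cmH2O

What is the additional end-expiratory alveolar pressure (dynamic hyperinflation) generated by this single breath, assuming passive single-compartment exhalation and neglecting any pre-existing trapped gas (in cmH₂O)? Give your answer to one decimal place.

Flow: 46 L/min ÷ 60 = 0.7667 L/s.
R = (PIP − Pplat)/V̇ = (24.9 − 13.0) / 0.7667 = 11.9/0.7667 = 15.521 cmH2O·s/L.
C = Vt/(Pplat − PEEP) = 425.0 / (13.0 − 7) = 425.0/6.0 = 70.833 mL/cmH2O.
τ = R × C = 15.521 × 0.07083 L/cmH2O = 1.099 s.
Fraction remaining = e^(−Te/τ) = e^(−2.14/1.099) = 0.1427; trapped volume = 425.0 × 0.1427 = 60.648 mL.
Additional alveolar pressure from trapping ≈ V_trapped / C = 60.648 / 70.833 = 0.8562 cmH2O.

0.9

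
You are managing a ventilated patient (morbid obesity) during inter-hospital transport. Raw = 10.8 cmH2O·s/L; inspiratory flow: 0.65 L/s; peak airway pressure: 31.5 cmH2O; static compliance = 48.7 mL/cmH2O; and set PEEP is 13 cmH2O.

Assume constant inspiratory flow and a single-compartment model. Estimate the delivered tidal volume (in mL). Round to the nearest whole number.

559

Equation of motion (constant flow): PIP = Vt/C + R·V̇ + PEEP.
Vt/C = PIP − R·V̇ − PEEP = 31.5 − 7.02 − 13 = 11.48 cmH2O.
Vt = C × 11.48 = 48.7 × 11.48 = 559.08 mL.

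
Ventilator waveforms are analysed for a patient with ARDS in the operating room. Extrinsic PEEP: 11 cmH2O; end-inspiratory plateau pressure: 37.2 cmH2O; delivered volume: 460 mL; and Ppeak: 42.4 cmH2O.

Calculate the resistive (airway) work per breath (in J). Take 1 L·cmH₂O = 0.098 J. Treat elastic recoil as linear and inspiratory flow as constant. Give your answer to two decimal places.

With constant inspiratory flow the resistive pressure is constant at PIP − Pplat = 42.4 − 37.2 = 5.2 cmH2O, so resistive work = 5.2 × 0.460 = 2.392 L·cmH2O.
× 0.098 J/(L·cmH2O) → 0.2344 J.

0.23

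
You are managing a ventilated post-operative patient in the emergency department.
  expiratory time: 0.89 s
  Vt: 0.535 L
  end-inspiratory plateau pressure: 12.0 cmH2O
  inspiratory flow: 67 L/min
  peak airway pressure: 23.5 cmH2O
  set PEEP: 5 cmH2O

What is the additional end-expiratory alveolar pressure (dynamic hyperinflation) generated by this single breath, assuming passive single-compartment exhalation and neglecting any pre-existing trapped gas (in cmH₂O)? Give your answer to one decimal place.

Flow: 67 L/min ÷ 60 = 1.1167 L/s.
R = (PIP − Pplat)/V̇ = (23.5 − 12.0) / 1.1167 = 11.5/1.1167 = 10.298 cmH2O·s/L.
C = Vt/(Pplat − PEEP) = 535.0 / (12.0 − 5) = 535.0/7.0 = 76.429 mL/cmH2O.
τ = R × C = 10.298 × 0.07643 L/cmH2O = 0.7871 s.
Fraction remaining = e^(−Te/τ) = e^(−0.89/0.7871) = 0.3228; trapped volume = 535.0 × 0.3228 = 172.7 mL.
Additional alveolar pressure from trapping ≈ V_trapped / C = 172.7 / 76.429 = 2.26 cmH2O.

2.3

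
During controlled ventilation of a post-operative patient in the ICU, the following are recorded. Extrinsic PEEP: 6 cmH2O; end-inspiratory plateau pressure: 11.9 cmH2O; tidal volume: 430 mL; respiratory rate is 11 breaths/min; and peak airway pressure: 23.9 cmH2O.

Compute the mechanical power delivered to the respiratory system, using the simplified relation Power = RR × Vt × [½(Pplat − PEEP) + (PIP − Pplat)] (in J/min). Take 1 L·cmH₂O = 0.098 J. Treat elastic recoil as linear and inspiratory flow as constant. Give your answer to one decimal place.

6.9

Per-breath work = Vt × [½(Pplat−PEEP) + (PIP−Pplat)] = 0.430 × [0.5×5.9 + 12.0] = 0.430 × 14.95 = 6.429 L·cmH2O.
Power = 11 × 6.429 = 70.719 L·cmH2O/min.
× 0.098 J/(L·cmH2O) → 6.93 J/min.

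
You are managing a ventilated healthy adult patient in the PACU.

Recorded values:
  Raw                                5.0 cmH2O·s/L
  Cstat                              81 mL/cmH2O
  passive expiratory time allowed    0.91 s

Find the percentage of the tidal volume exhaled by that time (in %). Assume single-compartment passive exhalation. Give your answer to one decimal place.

89.4

τ = R × C = 5.0 × 81 mL/cmH2O = 5.0 × 0.081 L/cmH2O = 0.405 s.
Passive exhalation: V(t)/V₀ = e^(−t/τ) = e^(−0.91/0.405) = 0.1057.
Fraction exhaled = 1 − 0.1057 = 0.8943 → 89.43%.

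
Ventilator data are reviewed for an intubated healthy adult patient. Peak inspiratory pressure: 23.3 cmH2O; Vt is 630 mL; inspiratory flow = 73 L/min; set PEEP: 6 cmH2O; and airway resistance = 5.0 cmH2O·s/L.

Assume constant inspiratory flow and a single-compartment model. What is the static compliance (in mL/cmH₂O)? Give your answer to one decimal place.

Flow: 73 L/min ÷ 60 = 1.2167 L/s.
Equation of motion (constant flow): PIP = Vt/C + R·V̇ + PEEP.
Vt/C = PIP − R·V̇ − PEEP = 23.3 − 5.0×1.2167 − 6 = 23.3 − 6.084 − 6 = 11.216 cmH2O.
C = Vt / 11.216 = 630 / 11.216 = 56.17 mL/cmH2O.

56.2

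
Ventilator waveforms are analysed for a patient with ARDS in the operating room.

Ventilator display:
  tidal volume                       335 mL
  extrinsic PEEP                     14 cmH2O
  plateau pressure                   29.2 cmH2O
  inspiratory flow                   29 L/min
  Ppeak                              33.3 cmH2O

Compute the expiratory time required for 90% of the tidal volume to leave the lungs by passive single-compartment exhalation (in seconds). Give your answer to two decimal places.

0.43

Flow: 29 L/min ÷ 60 = 0.4833 L/s.
R = (PIP − Pplat)/V̇ = (33.3 − 29.2) / 0.4833 = 4.1/0.4833 = 8.483 cmH2O·s/L.
C = Vt/(Pplat − PEEP) = 335.0 / (29.2 − 14) = 335.0/15.2 = 22.039 mL/cmH2O.
τ = R × C = 8.483 × 0.02204 L/cmH2O = 0.187 s.
t = −τ·ln(1 − 0.90) = −0.187·ln(0.1) = 0.4306 s.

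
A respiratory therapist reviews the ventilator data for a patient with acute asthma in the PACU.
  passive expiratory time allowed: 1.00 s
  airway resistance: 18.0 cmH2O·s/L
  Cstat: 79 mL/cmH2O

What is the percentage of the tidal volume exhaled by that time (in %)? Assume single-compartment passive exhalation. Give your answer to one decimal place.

50.5

τ = R × C = 18.0 × 79 mL/cmH2O = 18.0 × 0.079 L/cmH2O = 1.422 s.
Passive exhalation: V(t)/V₀ = e^(−t/τ) = e^(−1.00/1.422) = 0.495.
Fraction exhaled = 1 − 0.495 = 0.505 → 50.5%.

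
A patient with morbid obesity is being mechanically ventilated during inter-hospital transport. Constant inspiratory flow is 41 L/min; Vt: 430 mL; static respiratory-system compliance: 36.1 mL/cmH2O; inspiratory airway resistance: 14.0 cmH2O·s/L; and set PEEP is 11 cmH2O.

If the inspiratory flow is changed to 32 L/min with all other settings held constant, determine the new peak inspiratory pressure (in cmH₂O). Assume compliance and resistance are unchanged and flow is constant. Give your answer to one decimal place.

Flow: 41 L/min ÷ 60 = 0.6833 L/s.
New flow: 32 L/min ÷ 60 = 0.5333 L/s.
PIP = Vt/C + R·V̇ + PEEP (constant-flow equation of motion).
Only the resistive term changes: ΔPIP = R × ΔV̇ = 14.0 × (0.5333 − 0.6833) = 14.0 × -0.15 = -2.1 cmH2O.
Original PIP = 430/36.1 + 14.0×0.6833 + 11 = 32.478 cmH2O; new PIP = 32.478 + (-2.1) = 30.378 cmH2O.

30.4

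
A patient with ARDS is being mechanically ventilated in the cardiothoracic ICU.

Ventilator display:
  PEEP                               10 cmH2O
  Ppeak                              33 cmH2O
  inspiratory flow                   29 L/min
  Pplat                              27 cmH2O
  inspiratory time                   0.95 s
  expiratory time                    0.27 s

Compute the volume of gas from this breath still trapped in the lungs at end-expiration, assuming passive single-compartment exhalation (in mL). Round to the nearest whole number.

Flow: 29 L/min ÷ 60 = 0.4833 L/s.
Vt = flow × Ti = 0.4833 L/s × 0.95 s × 1000 mL/L = 459.14 mL.
R = (PIP − Pplat)/V̇ = (33 − 27) / 0.4833 = 6.0/0.4833 = 12.415 cmH2O·s/L.
C = Vt/(Pplat − PEEP) = 459.14 / (27 − 10) = 459.14/17.0 = 27.008 mL/cmH2O.
τ = R × C = 12.415 × 0.02701 L/cmH2O = 0.3353 s.
Fraction remaining = e^(−Te/τ) = e^(−0.27/0.3353) = 0.447.
Trapped volume = 459.14 × 0.447 = 205.24 mL.

205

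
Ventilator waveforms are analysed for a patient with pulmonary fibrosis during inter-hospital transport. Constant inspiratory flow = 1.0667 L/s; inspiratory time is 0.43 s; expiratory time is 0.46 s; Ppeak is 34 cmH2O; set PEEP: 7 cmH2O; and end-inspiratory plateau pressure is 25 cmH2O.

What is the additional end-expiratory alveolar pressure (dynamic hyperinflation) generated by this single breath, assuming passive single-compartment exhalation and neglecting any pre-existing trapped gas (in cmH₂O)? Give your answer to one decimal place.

Vt = flow × Ti = 1.0667 L/s × 0.43 s × 1000 mL/L = 458.68 mL.
R = (PIP − Pplat)/V̇ = (34 − 25) / 1.0667 = 9.0/1.0667 = 8.437 cmH2O·s/L.
C = Vt/(Pplat − PEEP) = 458.68 / (25 − 7) = 458.68/18.0 = 25.482 mL/cmH2O.
τ = R × C = 8.437 × 0.02548 L/cmH2O = 0.215 s.
Fraction remaining = e^(−Te/τ) = e^(−0.46/0.215) = 0.1177; trapped volume = 458.68 × 0.1177 = 53.987 mL.
Additional alveolar pressure from trapping ≈ V_trapped / C = 53.987 / 25.482 = 2.119 cmH2O.

2.1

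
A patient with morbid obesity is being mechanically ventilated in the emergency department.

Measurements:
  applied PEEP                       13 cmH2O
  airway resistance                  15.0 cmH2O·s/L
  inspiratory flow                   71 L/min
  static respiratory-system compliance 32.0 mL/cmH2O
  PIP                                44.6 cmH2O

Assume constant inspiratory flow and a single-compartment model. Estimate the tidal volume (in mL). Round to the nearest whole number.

443

Flow: 71 L/min ÷ 60 = 1.1833 L/s.
Equation of motion (constant flow): PIP = Vt/C + R·V̇ + PEEP.
Vt/C = PIP − R·V̇ − PEEP = 44.6 − 17.75 − 13 = 13.85 cmH2O.
Vt = C × 13.85 = 32.0 × 13.85 = 443.2 mL.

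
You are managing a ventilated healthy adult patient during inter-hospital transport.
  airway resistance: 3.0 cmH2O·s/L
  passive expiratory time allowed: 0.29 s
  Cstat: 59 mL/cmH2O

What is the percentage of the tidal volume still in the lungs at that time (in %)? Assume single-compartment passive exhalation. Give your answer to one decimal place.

19.4

τ = R × C = 3.0 × 59 mL/cmH2O = 3.0 × 0.059 L/cmH2O = 0.177 s.
Passive exhalation: V(t)/V₀ = e^(−t/τ) = e^(−0.29/0.177) = 0.1943.
Fraction remaining = 0.1943 → 19.43%.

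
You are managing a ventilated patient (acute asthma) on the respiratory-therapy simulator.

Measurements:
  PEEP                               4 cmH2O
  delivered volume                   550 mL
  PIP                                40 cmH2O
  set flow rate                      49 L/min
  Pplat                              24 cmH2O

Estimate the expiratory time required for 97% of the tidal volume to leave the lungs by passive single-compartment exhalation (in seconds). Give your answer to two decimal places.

1.89

Flow: 49 L/min ÷ 60 = 0.8167 L/s.
R = (PIP − Pplat)/V̇ = (40 − 24) / 0.8167 = 16.0/0.8167 = 19.591 cmH2O·s/L.
C = Vt/(Pplat − PEEP) = 550.0 / (24 − 4) = 550.0/20.0 = 27.5 mL/cmH2O.
τ = R × C = 19.591 × 0.0275 L/cmH2O = 0.5388 s.
t = −τ·ln(1 − 0.97) = −0.5388·ln(0.03) = 1.889 s.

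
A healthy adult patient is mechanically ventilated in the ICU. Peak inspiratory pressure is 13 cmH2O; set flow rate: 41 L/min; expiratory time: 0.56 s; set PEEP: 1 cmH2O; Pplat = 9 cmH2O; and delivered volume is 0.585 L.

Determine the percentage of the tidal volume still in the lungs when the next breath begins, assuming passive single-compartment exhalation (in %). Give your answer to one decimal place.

27.0

Flow: 41 L/min ÷ 60 = 0.6833 L/s.
R = (PIP − Pplat)/V̇ = (13 − 9) / 0.6833 = 4.0/0.6833 = 5.854 cmH2O·s/L.
C = Vt/(Pplat − PEEP) = 585.0 / (9 − 1) = 585.0/8.0 = 73.125 mL/cmH2O.
τ = R × C = 5.854 × 0.07313 L/cmH2O = 0.4281 s.
Fraction remaining at end-expiration = e^(−Te/τ) = e^(−0.56/0.4281) = 0.2703 → 27.03%.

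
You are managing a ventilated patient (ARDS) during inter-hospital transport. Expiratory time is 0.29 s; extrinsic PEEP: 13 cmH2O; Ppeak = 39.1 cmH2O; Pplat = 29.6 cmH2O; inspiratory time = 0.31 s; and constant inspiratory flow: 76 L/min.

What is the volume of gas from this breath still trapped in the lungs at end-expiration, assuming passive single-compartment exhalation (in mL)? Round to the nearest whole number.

Flow: 76 L/min ÷ 60 = 1.2667 L/s.
Vt = flow × Ti = 1.2667 L/s × 0.31 s × 1000 mL/L = 392.68 mL.
R = (PIP − Pplat)/V̇ = (39.1 − 29.6) / 1.2667 = 9.5/1.2667 = 7.5 cmH2O·s/L.
C = Vt/(Pplat − PEEP) = 392.68 / (29.6 − 13) = 392.68/16.6 = 23.655 mL/cmH2O.
τ = R × C = 7.5 × 0.02366 L/cmH2O = 0.1775 s.
Fraction remaining = e^(−Te/τ) = e^(−0.29/0.1775) = 0.1952.
Trapped volume = 392.68 × 0.1952 = 76.651 mL.

77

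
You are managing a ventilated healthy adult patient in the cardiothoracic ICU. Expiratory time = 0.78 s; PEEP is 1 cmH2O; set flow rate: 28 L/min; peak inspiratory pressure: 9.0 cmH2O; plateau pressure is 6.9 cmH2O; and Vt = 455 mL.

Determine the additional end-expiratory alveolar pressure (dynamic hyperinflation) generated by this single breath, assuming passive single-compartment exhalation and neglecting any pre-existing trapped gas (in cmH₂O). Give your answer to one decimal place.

Flow: 28 L/min ÷ 60 = 0.4667 L/s.
R = (PIP − Pplat)/V̇ = (9.0 − 6.9) / 0.4667 = 2.1/0.4667 = 4.5 cmH2O·s/L.
C = Vt/(Pplat − PEEP) = 455.0 / (6.9 − 1) = 455.0/5.9 = 77.119 mL/cmH2O.
τ = R × C = 4.5 × 0.07712 L/cmH2O = 0.347 s.
Fraction remaining = e^(−Te/τ) = e^(−0.78/0.347) = 0.1056; trapped volume = 455.0 × 0.1056 = 48.048 mL.
Additional alveolar pressure from trapping ≈ V_trapped / C = 48.048 / 77.119 = 0.623 cmH2O.

0.6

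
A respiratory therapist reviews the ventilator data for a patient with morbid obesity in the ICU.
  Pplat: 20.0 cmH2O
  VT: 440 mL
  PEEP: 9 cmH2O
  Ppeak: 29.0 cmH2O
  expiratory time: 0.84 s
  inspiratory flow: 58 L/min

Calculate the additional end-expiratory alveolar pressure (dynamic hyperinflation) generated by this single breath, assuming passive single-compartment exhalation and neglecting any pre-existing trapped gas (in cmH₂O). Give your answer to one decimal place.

Flow: 58 L/min ÷ 60 = 0.9667 L/s.
R = (PIP − Pplat)/V̇ = (29.0 − 20.0) / 0.9667 = 9.0/0.9667 = 9.31 cmH2O·s/L.
C = Vt/(Pplat − PEEP) = 440.0 / (20.0 − 9) = 440.0/11.0 = 40.0 mL/cmH2O.
τ = R × C = 9.31 × 0.04 L/cmH2O = 0.3724 s.
Fraction remaining = e^(−Te/τ) = e^(−0.84/0.3724) = 0.1048; trapped volume = 440.0 × 0.1048 = 46.112 mL.
Additional alveolar pressure from trapping ≈ V_trapped / C = 46.112 / 40.0 = 1.153 cmH2O.

1.2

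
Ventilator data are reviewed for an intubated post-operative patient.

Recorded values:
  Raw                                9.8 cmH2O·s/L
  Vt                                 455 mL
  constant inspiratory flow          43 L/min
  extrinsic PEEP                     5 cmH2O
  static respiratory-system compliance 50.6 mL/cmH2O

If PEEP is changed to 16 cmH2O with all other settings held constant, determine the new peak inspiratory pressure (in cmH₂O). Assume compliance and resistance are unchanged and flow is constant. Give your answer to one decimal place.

Flow: 43 L/min ÷ 60 = 0.7167 L/s.
PIP = Vt/C + R·V̇ + PEEP (constant-flow equation of motion).
Only the baseline term changes: ΔPIP = ΔPEEP = 16 − 5 = 11.0 cmH2O.
Original PIP = 455/50.6 + 9.8×0.7167 + 5 = 21.016 cmH2O; new PIP = 21.016 + (11.0) = 32.016 cmH2O.

32.0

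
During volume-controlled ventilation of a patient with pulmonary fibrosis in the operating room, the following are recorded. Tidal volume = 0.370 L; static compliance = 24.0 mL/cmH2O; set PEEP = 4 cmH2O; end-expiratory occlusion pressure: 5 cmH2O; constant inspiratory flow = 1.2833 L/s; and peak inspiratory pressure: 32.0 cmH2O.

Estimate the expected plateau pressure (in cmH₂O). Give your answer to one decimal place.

20.4

End-expiratory occlusion gives total PEEP = 5 cmH2O (intrinsic PEEP = 5 − 4 = 1). Use total PEEP for the elastic gradient.
Pplat = PEEPtotal + Vt / Cstat = 5 + 370 / 24.0 = 5 + 15.417 = 20.417 cmH2O.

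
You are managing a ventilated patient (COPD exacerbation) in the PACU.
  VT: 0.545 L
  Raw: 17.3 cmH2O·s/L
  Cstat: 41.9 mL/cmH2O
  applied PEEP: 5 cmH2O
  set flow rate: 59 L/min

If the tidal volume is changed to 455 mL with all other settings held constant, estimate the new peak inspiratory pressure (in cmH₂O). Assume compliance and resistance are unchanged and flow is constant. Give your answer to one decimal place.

Flow: 59 L/min ÷ 60 = 0.9833 L/s.
PIP = Vt/C + R·V̇ + PEEP (constant-flow equation of motion).
Only the elastic term changes: ΔPIP = ΔVt / C = (455 − 545) / 41.9 = -2.148 cmH2O.
Original PIP = 545/41.9 + 17.3×0.9833 + 5 = 35.018 cmH2O; new PIP = 35.018 + (-2.148) = 32.87 cmH2O.

32.9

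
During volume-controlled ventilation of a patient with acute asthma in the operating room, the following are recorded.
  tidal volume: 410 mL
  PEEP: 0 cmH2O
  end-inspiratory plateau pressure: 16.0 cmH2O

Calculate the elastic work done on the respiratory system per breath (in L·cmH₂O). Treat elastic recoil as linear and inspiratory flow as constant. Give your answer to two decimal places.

3.28

Elastic work ≈ ½ × (Pplat − PEEP) × Vt = 0.5 × (16.0 − 0) × 0.410 L = 0.5 × 16.0 × 0.410 = 3.28 L·cmH2O.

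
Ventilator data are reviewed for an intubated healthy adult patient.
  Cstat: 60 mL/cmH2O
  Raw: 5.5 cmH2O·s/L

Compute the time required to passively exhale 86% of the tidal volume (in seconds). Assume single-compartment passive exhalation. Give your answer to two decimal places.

τ = R × C = 5.5 × 60 mL/cmH2O = 5.5 × 0.060 L/cmH2O = 0.33 s.
Exhaled fraction f = 1 − e^(−t/τ) → t = −τ·ln(1 − f) = −0.33·ln(0.14) = 0.6488 s.

0.65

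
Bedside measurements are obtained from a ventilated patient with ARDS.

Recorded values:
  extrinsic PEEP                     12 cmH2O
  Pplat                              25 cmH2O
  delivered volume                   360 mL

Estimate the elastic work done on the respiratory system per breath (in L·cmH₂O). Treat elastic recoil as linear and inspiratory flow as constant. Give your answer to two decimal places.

2.34

Elastic work ≈ ½ × (Pplat − PEEP) × Vt = 0.5 × (25 − 12) × 0.360 L = 0.5 × 13.0 × 0.360 = 2.34 L·cmH2O.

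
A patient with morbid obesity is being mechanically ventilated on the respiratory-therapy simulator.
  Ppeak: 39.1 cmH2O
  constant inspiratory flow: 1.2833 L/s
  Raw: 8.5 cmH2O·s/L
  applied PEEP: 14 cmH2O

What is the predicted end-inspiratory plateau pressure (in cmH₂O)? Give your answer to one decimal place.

28.2

Pplat = PIP − Raw × flow = 39.1 − 8.5 × 1.2833 = 39.1 − 10.908 = 28.192 cmH2O.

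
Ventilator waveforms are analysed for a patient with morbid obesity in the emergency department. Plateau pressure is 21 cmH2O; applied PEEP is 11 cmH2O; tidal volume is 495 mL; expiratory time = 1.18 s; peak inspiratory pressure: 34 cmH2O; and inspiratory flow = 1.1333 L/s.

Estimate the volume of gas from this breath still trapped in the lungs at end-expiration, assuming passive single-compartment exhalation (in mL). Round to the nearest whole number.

62

R = (PIP − Pplat)/V̇ = (34 − 21) / 1.1333 = 13.0/1.1333 = 11.471 cmH2O·s/L.
C = Vt/(Pplat − PEEP) = 495.0 / (21 − 11) = 495.0/10.0 = 49.5 mL/cmH2O.
τ = R × C = 11.471 × 0.0495 L/cmH2O = 0.5678 s.
Fraction remaining = e^(−Te/τ) = e^(−1.18/0.5678) = 0.1252.
Trapped volume = 495.0 × 0.1252 = 61.974 mL.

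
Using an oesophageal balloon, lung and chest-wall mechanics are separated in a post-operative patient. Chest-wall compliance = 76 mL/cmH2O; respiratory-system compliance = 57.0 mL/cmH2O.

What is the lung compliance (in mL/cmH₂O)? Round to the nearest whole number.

1/CL = 1/Crs − 1/Ccw.
1/CL = 1/57.0 − 1/76 = 0.004386.
CL = 228.0 mL/cmH2O.

228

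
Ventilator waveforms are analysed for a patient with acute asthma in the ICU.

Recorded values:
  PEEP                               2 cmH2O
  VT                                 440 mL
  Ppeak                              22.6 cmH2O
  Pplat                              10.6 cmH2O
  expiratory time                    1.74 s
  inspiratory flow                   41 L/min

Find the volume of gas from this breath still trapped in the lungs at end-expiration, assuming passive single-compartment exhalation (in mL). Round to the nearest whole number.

Flow: 41 L/min ÷ 60 = 0.6833 L/s.
R = (PIP − Pplat)/V̇ = (22.6 − 10.6) / 0.6833 = 12.0/0.6833 = 17.562 cmH2O·s/L.
C = Vt/(Pplat − PEEP) = 440.0 / (10.6 − 2) = 440.0/8.6 = 51.163 mL/cmH2O.
τ = R × C = 17.562 × 0.05116 L/cmH2O = 0.8985 s.
Fraction remaining = e^(−Te/τ) = e^(−1.74/0.8985) = 0.1442.
Trapped volume = 440.0 × 0.1442 = 63.448 mL.

63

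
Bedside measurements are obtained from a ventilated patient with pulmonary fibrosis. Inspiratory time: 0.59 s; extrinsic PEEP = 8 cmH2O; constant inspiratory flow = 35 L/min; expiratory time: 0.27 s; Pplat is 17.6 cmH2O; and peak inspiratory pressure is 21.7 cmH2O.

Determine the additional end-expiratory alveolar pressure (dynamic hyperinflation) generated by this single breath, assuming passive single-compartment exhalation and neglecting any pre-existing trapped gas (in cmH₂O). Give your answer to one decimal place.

Flow: 35 L/min ÷ 60 = 0.5833 L/s.
Vt = flow × Ti = 0.5833 L/s × 0.59 s × 1000 mL/L = 344.15 mL.
R = (PIP − Pplat)/V̇ = (21.7 − 17.6) / 0.5833 = 4.1/0.5833 = 7.029 cmH2O·s/L.
C = Vt/(Pplat − PEEP) = 344.15 / (17.6 − 8) = 344.15/9.6 = 35.849 mL/cmH2O.
τ = R × C = 7.029 × 0.03585 L/cmH2O = 0.252 s.
Fraction remaining = e^(−Te/τ) = e^(−0.27/0.252) = 0.3425; trapped volume = 344.15 × 0.3425 = 117.87 mL.
Additional alveolar pressure from trapping ≈ V_trapped / C = 117.87 / 35.849 = 3.288 cmH2O.

3.3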